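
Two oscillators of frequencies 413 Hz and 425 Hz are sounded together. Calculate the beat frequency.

f_beat = |f₁ − f₂|.
|413 − 425| = 12 Hz.

12 Hz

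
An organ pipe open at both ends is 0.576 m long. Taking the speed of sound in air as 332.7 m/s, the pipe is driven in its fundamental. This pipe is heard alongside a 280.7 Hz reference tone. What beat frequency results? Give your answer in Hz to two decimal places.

Open pipe: f_n = n·v/(2L) = 1·332.7/(2·0.576) = 288.8021 Hz.
f_beat = |288.8021 − 280.7| = 8.10 Hz.

8.10 Hz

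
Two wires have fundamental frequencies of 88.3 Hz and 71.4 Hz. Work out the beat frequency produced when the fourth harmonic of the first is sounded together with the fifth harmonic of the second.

Fourth harmonic of the first: 4·88.3 = 353.2 Hz.
Fifth harmonic of the second: 5·71.4 = 357.0 Hz.
f_beat = |353.2 − 357.0| = 3.8 Hz.

3.8 Hz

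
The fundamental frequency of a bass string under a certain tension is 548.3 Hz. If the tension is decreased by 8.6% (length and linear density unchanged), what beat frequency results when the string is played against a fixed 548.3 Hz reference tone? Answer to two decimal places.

For a string, f ∝ √T, so the new frequency is 548.3·√0.914 = 524.1932 Hz.
f_beat = |524.1932 − 548.3| = 24.11 Hz.

24.11 Hz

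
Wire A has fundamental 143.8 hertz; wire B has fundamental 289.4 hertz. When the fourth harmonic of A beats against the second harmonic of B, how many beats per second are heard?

3.6 Hz

Fourth harmonic of the first: 4·143.8 = 575.2 Hz.
Second harmonic of the second: 2·289.4 = 578.8 Hz.
f_beat = |575.2 − 578.8| = 3.6 Hz.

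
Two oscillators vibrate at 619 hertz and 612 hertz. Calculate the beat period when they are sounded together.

f_beat = |619 − 612| = 7 Hz.
Beat period T = 1 / f_beat = 1 / 7 s.

0.143 s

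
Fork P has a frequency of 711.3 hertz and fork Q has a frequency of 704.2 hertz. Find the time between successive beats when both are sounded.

0.141 s

f_beat = |711.3 − 704.2| = 7.1 Hz.
Beat period T = 1 / f_beat = 1 / 7.1 s.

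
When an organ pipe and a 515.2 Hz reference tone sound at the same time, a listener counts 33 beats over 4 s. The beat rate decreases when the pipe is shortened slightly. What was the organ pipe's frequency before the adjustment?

506.95 Hz

Beat frequency = 33/4 = 8.25 Hz.
|f − 515.2| = 8.25, so the organ pipe was at either 506.95 Hz or 523.45 Hz.
A shorter pipe has a higher fundamental; the adjustment raises the organ pipe's frequency.
The beat rate fell, so the adjustment moved the organ pipe toward 515.2 Hz — it must have started below the reference.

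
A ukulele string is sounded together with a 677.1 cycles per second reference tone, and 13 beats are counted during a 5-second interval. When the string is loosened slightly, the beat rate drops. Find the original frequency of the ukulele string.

679.7 Hz

Beat frequency = 13/5 = 2.6 Hz.
|f − 677.1| = 2.6, so the ukulele string was at either 674.5 Hz or 679.7 Hz.
Reducing tension lowers a string's frequency; the adjustment lowers the ukulele string's frequency.
The beat rate fell, so the adjustment moved the ukulele string toward 677.1 Hz — it must have started above the reference.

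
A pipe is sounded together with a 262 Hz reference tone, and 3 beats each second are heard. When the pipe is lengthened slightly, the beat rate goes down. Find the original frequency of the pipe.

|f − 262| = 3, so the pipe was at either 259 Hz or 265 Hz.
A longer pipe has a lower fundamental; the adjustment lowers the pipe's frequency.
The beat rate fell, so the adjustment moved the pipe toward 262 Hz — it must have started above the reference.

265 Hz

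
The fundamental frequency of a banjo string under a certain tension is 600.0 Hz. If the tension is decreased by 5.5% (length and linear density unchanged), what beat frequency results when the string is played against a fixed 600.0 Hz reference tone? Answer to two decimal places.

For a string, f ∝ √T, so the new frequency is 600.0·√0.945 = 583.2667 Hz.
f_beat = |583.2667 − 600.0| = 16.73 Hz.

16.73 Hz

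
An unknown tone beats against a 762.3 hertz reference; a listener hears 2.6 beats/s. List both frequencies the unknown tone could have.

759.7 Hz or 764.9 Hz

|f − 762.3| = 2.6, so f = 762.3 ± 2.6.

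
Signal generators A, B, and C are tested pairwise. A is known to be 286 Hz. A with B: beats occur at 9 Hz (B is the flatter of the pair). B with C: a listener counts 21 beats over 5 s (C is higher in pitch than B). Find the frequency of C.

B is below A, so f_B = 286 − 9 = 277 Hz.
B–C: Beat frequency = 21/5 = 4.2 Hz.
C is above B, so f_C = 277 + 4.2 = 281.2 Hz.

281.2 Hz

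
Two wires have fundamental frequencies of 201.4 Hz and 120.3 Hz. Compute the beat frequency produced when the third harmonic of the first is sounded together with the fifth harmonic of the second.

2.7 Hz

Third harmonic of the first: 3·201.4 = 604.2 Hz.
Fifth harmonic of the second: 5·120.3 = 601.5 Hz.
f_beat = |604.2 − 601.5| = 2.7 Hz.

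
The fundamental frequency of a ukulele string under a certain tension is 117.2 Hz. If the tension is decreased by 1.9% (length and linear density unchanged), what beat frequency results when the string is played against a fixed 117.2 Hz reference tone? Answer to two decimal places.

1.12 Hz

For a string, f ∝ √T, so the new frequency is 117.2·√0.981 = 116.0813 Hz.
f_beat = |116.0813 − 117.2| = 1.12 Hz.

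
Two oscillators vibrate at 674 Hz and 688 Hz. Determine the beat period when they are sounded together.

0.071 s

f_beat = |674 − 688| = 14 Hz.
Beat period T = 1 / f_beat = 1 / 14 s.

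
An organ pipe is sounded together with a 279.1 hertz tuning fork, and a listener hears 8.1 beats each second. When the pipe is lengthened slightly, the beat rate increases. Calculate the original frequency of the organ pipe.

271 Hz

|f − 279.1| = 8.1, so the organ pipe was at either 271 Hz or 287.2 Hz.
A longer pipe has a lower fundamental; the adjustment lowers the organ pipe's frequency.
The beat rate rose, so the adjustment moved the organ pipe further from 279.1 Hz — it was already below the reference.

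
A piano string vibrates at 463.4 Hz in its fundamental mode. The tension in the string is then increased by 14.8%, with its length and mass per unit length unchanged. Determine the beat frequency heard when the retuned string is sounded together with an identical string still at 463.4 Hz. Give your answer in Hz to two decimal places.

For a string, f ∝ √T, so the new frequency is 463.4·√1.148 = 496.5088 Hz.
f_beat = |496.5088 − 463.4| = 33.11 Hz.

33.11 Hz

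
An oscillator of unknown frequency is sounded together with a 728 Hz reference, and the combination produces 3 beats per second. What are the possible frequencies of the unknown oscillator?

725 Hz or 731 Hz

|f − 728| = 3, so f = 728 ± 3.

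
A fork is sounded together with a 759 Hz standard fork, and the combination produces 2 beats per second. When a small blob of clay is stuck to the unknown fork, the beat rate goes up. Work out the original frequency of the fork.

|f − 759| = 2, so the fork was at either 757 Hz or 761 Hz.
Adding mass to a fork lowers its frequency; the adjustment lowers the fork's frequency.
The beat rate rose, so the adjustment moved the fork further from 759 Hz — it was already below the reference.

757 Hz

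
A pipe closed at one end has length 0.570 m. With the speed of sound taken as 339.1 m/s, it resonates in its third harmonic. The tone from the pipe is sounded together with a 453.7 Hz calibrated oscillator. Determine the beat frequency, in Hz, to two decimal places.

7.52 Hz

Closed pipe (odd harmonics): f_n = n·v/(4L) = 3·339.1/(4·0.570) = 446.1842 Hz.
f_beat = |446.1842 − 453.7| = 7.52 Hz.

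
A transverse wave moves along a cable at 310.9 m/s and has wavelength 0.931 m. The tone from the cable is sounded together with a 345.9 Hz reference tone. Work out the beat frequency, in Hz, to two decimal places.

Source frequency f = v/λ = 310.9/0.931 = 333.9420 Hz.
f_beat = |333.9420 − 345.9| = 11.96 Hz.

11.96 Hz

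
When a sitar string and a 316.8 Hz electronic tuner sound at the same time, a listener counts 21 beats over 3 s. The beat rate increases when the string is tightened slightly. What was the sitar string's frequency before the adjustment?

Beat frequency = 21/3 = 7 Hz.
|f − 316.8| = 7, so the sitar string was at either 309.8 Hz or 323.8 Hz.
Increasing tension raises a string's frequency; the adjustment raises the sitar string's frequency.
The beat rate rose, so the adjustment moved the sitar string further from 316.8 Hz — it was already above the reference.

323.8 Hz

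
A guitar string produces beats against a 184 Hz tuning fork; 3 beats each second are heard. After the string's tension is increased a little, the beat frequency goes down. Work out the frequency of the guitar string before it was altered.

|f − 184| = 3, so the guitar string was at either 181 Hz or 187 Hz.
Higher tension means higher frequency; the adjustment raises the guitar string's frequency.
The beat rate fell, so the adjustment moved the guitar string toward 184 Hz — it must have started below the reference.

181 Hz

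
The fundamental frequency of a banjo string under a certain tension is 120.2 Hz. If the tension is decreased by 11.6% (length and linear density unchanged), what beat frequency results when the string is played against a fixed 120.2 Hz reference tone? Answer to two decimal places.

7.19 Hz

For a string, f ∝ √T, so the new frequency is 120.2·√0.884 = 113.0136 Hz.
f_beat = |113.0136 − 120.2| = 7.19 Hz.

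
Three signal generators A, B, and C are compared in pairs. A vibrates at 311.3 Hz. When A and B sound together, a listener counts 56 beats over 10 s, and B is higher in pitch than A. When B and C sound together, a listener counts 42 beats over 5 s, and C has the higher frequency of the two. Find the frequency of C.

325.3 Hz

A–B: Beat frequency = 56/10 = 5.6 Hz.
B is above A, so f_B = 311.3 + 5.6 = 316.9 Hz.
B–C: Beat frequency = 42/5 = 8.4 Hz.
C is above B, so f_C = 316.9 + 8.4 = 325.3 Hz.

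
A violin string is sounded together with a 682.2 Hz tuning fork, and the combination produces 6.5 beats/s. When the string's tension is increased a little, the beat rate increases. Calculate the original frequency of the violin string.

688.7 Hz

|f − 682.2| = 6.5, so the violin string was at either 675.7 Hz or 688.7 Hz.
Higher tension means higher frequency; the adjustment raises the violin string's frequency.
The beat rate rose, so the adjustment moved the violin string further from 682.2 Hz — it was already above the reference.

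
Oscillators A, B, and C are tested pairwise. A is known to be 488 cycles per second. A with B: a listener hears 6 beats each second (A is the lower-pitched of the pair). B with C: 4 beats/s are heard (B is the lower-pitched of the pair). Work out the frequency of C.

498 Hz

B is above A, so f_B = 488 + 6 = 494 Hz.
C is above B, so f_C = 494 + 4 = 498 Hz.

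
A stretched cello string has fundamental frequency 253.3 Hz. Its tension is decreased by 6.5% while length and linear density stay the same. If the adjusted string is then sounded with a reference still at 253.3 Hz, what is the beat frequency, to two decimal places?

8.37 Hz

For a string, f ∝ √T, so the new frequency is 253.3·√0.935 = 244.9294 Hz.
f_beat = |244.9294 − 253.3| = 8.37 Hz.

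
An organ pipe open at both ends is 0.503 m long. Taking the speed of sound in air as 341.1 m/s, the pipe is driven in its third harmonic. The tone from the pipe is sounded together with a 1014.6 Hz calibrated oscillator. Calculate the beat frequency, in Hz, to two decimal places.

Open pipe: f_n = n·v/(2L) = 3·341.1/(2·0.503) = 1017.1968 Hz.
f_beat = |1017.1968 − 1014.6| = 2.60 Hz.

2.60 Hz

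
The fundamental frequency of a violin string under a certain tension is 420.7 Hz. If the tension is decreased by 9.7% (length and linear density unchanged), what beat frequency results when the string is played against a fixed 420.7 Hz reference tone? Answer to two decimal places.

For a string, f ∝ √T, so the new frequency is 420.7·√0.903 = 399.7757 Hz.
f_beat = |399.7757 − 420.7| = 20.92 Hz.

20.92 Hz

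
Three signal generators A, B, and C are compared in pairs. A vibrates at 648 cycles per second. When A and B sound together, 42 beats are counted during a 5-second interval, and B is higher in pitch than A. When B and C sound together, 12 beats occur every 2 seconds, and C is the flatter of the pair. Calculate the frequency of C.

650.4 Hz

A–B: Beat frequency = 42/5 = 8.4 Hz.
B is above A, so f_B = 648 + 8.4 = 656.4 Hz.
B–C: Beat frequency = 12/2 = 6 Hz.
C is below B, so f_C = 656.4 − 6 = 650.4 Hz.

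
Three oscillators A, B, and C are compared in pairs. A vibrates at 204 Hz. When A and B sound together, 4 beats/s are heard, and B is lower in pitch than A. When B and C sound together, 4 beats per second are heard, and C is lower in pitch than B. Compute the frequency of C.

B is below A, so f_B = 204 − 4 = 200 Hz.
C is below B, so f_C = 200 − 4 = 196 Hz.

196 Hz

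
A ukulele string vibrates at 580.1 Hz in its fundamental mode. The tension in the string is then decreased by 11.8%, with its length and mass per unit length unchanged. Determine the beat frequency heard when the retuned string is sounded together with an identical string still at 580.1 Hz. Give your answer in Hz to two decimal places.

For a string, f ∝ √T, so the new frequency is 580.1·√0.882 = 544.8001 Hz.
f_beat = |544.8001 − 580.1| = 35.30 Hz.

35.30 Hz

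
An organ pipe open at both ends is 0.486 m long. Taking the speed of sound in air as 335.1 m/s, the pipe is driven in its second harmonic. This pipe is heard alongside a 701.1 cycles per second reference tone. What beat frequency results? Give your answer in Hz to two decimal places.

11.59 Hz

Open pipe: f_n = n·v/(2L) = 2·335.1/(2·0.486) = 689.5062 Hz.
f_beat = |689.5062 − 701.1| = 11.59 Hz.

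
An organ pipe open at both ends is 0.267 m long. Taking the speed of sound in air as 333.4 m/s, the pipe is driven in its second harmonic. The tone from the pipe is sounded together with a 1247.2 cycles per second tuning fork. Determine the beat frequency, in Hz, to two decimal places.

Open pipe: f_n = n·v/(2L) = 2·333.4/(2·0.267) = 1248.6891 Hz.
f_beat = |1248.6891 − 1247.2| = 1.49 Hz.

1.49 Hz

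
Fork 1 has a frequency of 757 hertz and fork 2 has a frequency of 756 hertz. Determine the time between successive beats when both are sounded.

1.000 s

f_beat = |757 − 756| = 1 Hz.
Beat period T = 1 / f_beat = 1 / 1 s.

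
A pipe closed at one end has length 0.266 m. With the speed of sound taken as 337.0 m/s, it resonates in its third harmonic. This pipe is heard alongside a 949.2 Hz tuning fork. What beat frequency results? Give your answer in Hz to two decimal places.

Closed pipe (odd harmonics): f_n = n·v/(4L) = 3·337.0/(4·0.266) = 950.1880 Hz.
f_beat = |950.1880 − 949.2| = 0.99 Hz.

0.99 Hz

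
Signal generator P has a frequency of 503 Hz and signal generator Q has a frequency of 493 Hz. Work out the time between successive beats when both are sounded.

f_beat = |503 − 493| = 10 Hz.
Beat period T = 1 / f_beat = 1 / 10 s.

0.100 s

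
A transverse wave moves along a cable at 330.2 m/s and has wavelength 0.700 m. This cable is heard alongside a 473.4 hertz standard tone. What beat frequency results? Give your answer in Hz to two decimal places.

1.69 Hz

Source frequency f = v/λ = 330.2/0.700 = 471.7143 Hz.
f_beat = |471.7143 − 473.4| = 1.69 Hz.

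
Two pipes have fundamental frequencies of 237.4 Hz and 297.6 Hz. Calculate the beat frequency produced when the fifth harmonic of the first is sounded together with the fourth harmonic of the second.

3.4 Hz

Fifth harmonic of the first: 5·237.4 = 1187.0 Hz.
Fourth harmonic of the second: 4·297.6 = 1190.4 Hz.
f_beat = |1187.0 − 1190.4| = 3.4 Hz.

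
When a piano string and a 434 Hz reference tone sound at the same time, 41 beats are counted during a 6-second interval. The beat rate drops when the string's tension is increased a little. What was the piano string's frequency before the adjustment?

427.1667 Hz

Beat frequency = 41/6 = 6.8333 Hz.
|f − 434| = 6.8333, so the piano string was at either 427.1667 Hz or 440.8333 Hz.
Higher tension means higher frequency; the adjustment raises the piano string's frequency.
The beat rate fell, so the adjustment moved the piano string toward 434 Hz — it must have started below the reference.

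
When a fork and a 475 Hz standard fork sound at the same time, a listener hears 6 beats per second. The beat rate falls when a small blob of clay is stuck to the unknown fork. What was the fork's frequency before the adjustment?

|f − 475| = 6, so the fork was at either 469 Hz or 481 Hz.
Adding mass to a fork lowers its frequency; the adjustment lowers the fork's frequency.
The beat rate fell, so the adjustment moved the fork toward 475 Hz — it must have started above the reference.

481 Hz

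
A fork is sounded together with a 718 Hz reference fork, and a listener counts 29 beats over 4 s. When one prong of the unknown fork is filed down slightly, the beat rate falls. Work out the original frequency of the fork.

Beat frequency = 29/4 = 7.25 Hz.
|f − 718| = 7.25, so the fork was at either 710.75 Hz or 725.25 Hz.
Filing a prong removes mass and raises the fork's frequency; the adjustment raises the fork's frequency.
The beat rate fell, so the adjustment moved the fork toward 718 Hz — it must have started below the reference.

710.75 Hz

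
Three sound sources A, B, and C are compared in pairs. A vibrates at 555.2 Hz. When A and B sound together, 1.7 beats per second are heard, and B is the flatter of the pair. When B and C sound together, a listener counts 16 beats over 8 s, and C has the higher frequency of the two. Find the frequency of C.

B is below A, so f_B = 555.2 − 1.7 = 553.5 Hz.
B–C: Beat frequency = 16/8 = 2 Hz.
C is above B, so f_C = 553.5 + 2 = 555.5 Hz.

555.5 Hz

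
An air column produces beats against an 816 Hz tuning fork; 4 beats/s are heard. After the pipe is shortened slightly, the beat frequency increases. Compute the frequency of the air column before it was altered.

|f − 816| = 4, so the air column was at either 812 Hz or 820 Hz.
A shorter pipe has a higher fundamental; the adjustment raises the air column's frequency.
The beat rate rose, so the adjustment moved the air column further from 816 Hz — it was already above the reference.

820 Hz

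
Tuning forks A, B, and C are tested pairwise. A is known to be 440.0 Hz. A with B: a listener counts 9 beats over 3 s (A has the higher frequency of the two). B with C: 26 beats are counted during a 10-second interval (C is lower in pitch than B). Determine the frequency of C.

434.4 Hz

A–B: Beat frequency = 9/3 = 3 Hz.
B is below A, so f_B = 440.0 − 3 = 437 Hz.
B–C: Beat frequency = 26/10 = 2.6 Hz.
C is below B, so f_C = 437 − 2.6 = 434.4 Hz.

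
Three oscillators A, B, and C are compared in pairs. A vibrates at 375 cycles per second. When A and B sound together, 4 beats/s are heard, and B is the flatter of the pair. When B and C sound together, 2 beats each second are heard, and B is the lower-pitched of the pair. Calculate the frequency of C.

B is below A, so f_B = 375 − 4 = 371 Hz.
C is above B, so f_C = 371 + 2 = 373 Hz.

373 Hz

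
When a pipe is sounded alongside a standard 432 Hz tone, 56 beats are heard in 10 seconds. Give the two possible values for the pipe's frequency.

Beat frequency = 56/10 = 5.6 Hz.
|f − 432| = 5.6, so f = 432 ± 5.6.

426.4 Hz or 437.6 Hz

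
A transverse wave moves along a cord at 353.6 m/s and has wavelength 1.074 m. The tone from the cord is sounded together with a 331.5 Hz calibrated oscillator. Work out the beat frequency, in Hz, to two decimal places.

Source frequency f = v/λ = 353.6/1.074 = 329.2365 Hz.
f_beat = |329.2365 − 331.5| = 2.26 Hz.

2.26 Hz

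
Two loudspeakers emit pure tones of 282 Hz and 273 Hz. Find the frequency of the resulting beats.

f_beat = |f₁ − f₂|.
|282 − 273| = 9 Hz.

9 Hz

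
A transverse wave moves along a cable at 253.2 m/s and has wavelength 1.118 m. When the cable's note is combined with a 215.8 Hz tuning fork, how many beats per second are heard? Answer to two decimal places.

10.68 Hz

Source frequency f = v/λ = 253.2/1.118 = 226.4758 Hz.
f_beat = |226.4758 − 215.8| = 10.68 Hz.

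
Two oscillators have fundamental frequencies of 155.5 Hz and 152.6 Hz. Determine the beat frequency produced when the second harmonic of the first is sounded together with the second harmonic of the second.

Second harmonic of the first: 2·155.5 = 311.0 Hz.
Second harmonic of the second: 2·152.6 = 305.2 Hz.
f_beat = |311.0 − 305.2| = 5.8 Hz.

5.8 Hz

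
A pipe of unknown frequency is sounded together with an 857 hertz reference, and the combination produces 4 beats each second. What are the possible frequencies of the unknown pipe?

|f − 857| = 4, so f = 857 ± 4.

853 Hz or 861 Hz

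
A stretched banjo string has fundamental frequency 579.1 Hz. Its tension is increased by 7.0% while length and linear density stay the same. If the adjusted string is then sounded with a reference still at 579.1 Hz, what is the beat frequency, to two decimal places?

For a string, f ∝ √T, so the new frequency is 579.1·√1.070 = 599.0257 Hz.
f_beat = |599.0257 − 579.1| = 19.93 Hz.

19.93 Hz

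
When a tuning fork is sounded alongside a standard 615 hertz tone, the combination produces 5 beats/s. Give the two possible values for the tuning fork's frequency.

610 Hz or 620 Hz

|f − 615| = 5, so f = 615 ± 5.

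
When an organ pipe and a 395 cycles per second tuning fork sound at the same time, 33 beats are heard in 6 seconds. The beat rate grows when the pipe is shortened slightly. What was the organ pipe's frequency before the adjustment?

400.5 Hz

Beat frequency = 33/6 = 5.5 Hz.
|f − 395| = 5.5, so the organ pipe was at either 389.5 Hz or 400.5 Hz.
A shorter pipe has a higher fundamental; the adjustment raises the organ pipe's frequency.
The beat rate rose, so the adjustment moved the organ pipe further from 395 Hz — it was already above the reference.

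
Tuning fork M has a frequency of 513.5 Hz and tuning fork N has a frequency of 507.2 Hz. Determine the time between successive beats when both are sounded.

f_beat = |513.5 − 507.2| = 6.3 Hz.
Beat period T = 1 / f_beat = 1 / 6.3 s.

0.159 s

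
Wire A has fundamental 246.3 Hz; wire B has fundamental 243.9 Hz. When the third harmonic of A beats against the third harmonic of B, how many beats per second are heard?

7.2 Hz

Third harmonic of the first: 3·246.3 = 738.9 Hz.
Third harmonic of the second: 3·243.9 = 731.7 Hz.
f_beat = |738.9 − 731.7| = 7.2 Hz.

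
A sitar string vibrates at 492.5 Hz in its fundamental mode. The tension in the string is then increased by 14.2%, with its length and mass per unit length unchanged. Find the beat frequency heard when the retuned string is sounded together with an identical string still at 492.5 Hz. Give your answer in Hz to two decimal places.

For a string, f ∝ √T, so the new frequency is 492.5·√1.142 = 526.3072 Hz.
f_beat = |526.3072 − 492.5| = 33.81 Hz.

33.81 Hz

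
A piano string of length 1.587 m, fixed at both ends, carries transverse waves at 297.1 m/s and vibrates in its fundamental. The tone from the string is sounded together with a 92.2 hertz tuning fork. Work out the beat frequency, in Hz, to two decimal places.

For a string fixed at both ends, f_n = n·v/(2L) = 1·297.1/(2·1.587) = 93.6043 Hz.
f_beat = |93.6043 − 92.2| = 1.40 Hz.

1.40 Hz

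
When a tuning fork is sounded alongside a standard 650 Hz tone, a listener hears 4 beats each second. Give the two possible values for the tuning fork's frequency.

|f − 650| = 4, so f = 650 ± 4.

646 Hz or 654 Hz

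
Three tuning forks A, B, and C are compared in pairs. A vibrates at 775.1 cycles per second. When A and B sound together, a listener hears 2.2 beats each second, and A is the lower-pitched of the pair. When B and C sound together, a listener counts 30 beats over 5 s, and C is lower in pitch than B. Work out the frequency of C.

B is above A, so f_B = 775.1 + 2.2 = 777.3 Hz.
B–C: Beat frequency = 30/5 = 6 Hz.
C is below B, so f_C = 777.3 − 6 = 771.3 Hz.

771.3 Hz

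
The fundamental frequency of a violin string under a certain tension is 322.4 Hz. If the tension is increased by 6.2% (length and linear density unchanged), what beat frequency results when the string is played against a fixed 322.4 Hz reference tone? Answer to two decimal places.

9.84 Hz

For a string, f ∝ √T, so the new frequency is 322.4·√1.062 = 332.2441 Hz.
f_beat = |332.2441 − 322.4| = 9.84 Hz.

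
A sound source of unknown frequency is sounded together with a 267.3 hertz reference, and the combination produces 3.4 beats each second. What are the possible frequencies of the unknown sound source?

263.9 Hz or 270.7 Hz

|f − 267.3| = 3.4, so f = 267.3 ± 3.4.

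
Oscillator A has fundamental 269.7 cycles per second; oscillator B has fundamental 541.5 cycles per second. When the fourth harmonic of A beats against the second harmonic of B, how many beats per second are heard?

4.2 Hz

Fourth harmonic of the first: 4·269.7 = 1078.8 Hz.
Second harmonic of the second: 2·541.5 = 1083.0 Hz.
f_beat = |1078.8 − 1083.0| = 4.2 Hz.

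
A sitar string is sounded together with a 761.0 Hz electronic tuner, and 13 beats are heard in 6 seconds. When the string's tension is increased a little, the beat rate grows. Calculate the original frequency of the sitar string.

Beat frequency = 13/6 = 2.1667 Hz.
|f − 761.0| = 2.1667, so the sitar string was at either 758.8333 Hz or 763.1667 Hz.
Higher tension means higher frequency; the adjustment raises the sitar string's frequency.
The beat rate rose, so the adjustment moved the sitar string further from 761.0 Hz — it was already above the reference.

763.1667 Hz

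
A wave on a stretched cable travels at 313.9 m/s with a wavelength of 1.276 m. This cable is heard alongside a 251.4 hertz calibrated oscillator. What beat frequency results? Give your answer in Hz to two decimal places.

Source frequency f = v/λ = 313.9/1.276 = 246.0031 Hz.
f_beat = |246.0031 − 251.4| = 5.40 Hz.

5.40 Hz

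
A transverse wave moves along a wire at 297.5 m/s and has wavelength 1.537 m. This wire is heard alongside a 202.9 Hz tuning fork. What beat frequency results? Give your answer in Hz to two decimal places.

9.34 Hz

Source frequency f = v/λ = 297.5/1.537 = 193.5589 Hz.
f_beat = |193.5589 − 202.9| = 9.34 Hz.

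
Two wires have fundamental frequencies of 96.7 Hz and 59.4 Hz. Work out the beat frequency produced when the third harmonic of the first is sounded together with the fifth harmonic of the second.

6.9 Hz

Third harmonic of the first: 3·96.7 = 290.1 Hz.
Fifth harmonic of the second: 5·59.4 = 297.0 Hz.
f_beat = |290.1 − 297.0| = 6.9 Hz.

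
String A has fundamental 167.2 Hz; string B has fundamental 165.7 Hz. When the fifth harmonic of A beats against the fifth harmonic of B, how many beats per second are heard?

7.5 Hz

Fifth harmonic of the first: 5·167.2 = 836.0 Hz.
Fifth harmonic of the second: 5·165.7 = 828.5 Hz.
f_beat = |836.0 − 828.5| = 7.5 Hz.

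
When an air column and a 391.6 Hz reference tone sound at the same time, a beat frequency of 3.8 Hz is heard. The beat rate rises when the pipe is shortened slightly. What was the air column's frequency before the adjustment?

395.4 Hz

|f − 391.6| = 3.8, so the air column was at either 387.8 Hz or 395.4 Hz.
A shorter pipe has a higher fundamental; the adjustment raises the air column's frequency.
The beat rate rose, so the adjustment moved the air column further from 391.6 Hz — it was already above the reference.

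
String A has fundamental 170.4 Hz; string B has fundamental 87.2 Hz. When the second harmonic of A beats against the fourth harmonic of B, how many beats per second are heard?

8.0 Hz

Second harmonic of the first: 2·170.4 = 340.8 Hz.
Fourth harmonic of the second: 4·87.2 = 348.8 Hz.
f_beat = |340.8 − 348.8| = 8.0 Hz.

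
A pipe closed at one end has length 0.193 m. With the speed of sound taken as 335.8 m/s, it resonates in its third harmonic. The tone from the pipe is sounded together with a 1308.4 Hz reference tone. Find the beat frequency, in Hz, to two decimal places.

Closed pipe (odd harmonics): f_n = n·v/(4L) = 3·335.8/(4·0.193) = 1304.9223 Hz.
f_beat = |1304.9223 − 1308.4| = 3.48 Hz.

3.48 Hz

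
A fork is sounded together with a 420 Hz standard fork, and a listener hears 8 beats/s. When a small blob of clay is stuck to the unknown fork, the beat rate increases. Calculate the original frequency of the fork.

412 Hz

|f − 420| = 8, so the fork was at either 412 Hz or 428 Hz.
Adding mass to a fork lowers its frequency; the adjustment lowers the fork's frequency.
The beat rate rose, so the adjustment moved the fork further from 420 Hz — it was already below the reference.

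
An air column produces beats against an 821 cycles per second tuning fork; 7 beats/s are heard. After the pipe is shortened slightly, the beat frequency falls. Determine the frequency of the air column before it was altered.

|f − 821| = 7, so the air column was at either 814 Hz or 828 Hz.
A shorter pipe has a higher fundamental; the adjustment raises the air column's frequency.
The beat rate fell, so the adjustment moved the air column toward 821 Hz — it must have started below the reference.

814 Hz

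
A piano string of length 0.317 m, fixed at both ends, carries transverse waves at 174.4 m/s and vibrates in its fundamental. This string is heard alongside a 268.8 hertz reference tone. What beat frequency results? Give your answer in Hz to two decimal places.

For a string fixed at both ends, f_n = n·v/(2L) = 1·174.4/(2·0.317) = 275.0789 Hz.
f_beat = |275.0789 − 268.8| = 6.28 Hz.

6.28 Hz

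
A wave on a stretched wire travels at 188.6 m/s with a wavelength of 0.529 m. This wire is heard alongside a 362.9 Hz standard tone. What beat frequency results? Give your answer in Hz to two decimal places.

6.38 Hz

Source frequency f = v/λ = 188.6/0.529 = 356.5217 Hz.
f_beat = |356.5217 − 362.9| = 6.38 Hz.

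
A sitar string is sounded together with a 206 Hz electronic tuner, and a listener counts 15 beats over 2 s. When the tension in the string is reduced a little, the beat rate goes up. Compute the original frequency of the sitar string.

198.5 Hz

Beat frequency = 15/2 = 7.5 Hz.
|f − 206| = 7.5, so the sitar string was at either 198.5 Hz or 213.5 Hz.
Lower tension means lower frequency; the adjustment lowers the sitar string's frequency.
The beat rate rose, so the adjustment moved the sitar string further from 206 Hz — it was already below the reference.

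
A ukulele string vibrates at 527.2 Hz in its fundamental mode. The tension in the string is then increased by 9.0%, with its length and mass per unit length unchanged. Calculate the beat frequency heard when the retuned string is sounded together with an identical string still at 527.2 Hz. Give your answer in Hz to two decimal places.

23.21 Hz

For a string, f ∝ √T, so the new frequency is 527.2·√1.090 = 550.4130 Hz.
f_beat = |550.4130 − 527.2| = 23.21 Hz.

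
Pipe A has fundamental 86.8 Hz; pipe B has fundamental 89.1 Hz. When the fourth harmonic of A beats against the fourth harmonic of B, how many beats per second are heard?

Fourth harmonic of the first: 4·86.8 = 347.2 Hz.
Fourth harmonic of the second: 4·89.1 = 356.4 Hz.
f_beat = |347.2 − 356.4| = 9.2 Hz.

9.2 Hz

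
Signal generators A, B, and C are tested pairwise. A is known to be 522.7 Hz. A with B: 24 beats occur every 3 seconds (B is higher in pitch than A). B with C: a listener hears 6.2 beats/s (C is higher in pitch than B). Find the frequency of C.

A–B: Beat frequency = 24/3 = 8 Hz.
B is above A, so f_B = 522.7 + 8 = 530.7 Hz.
C is above B, so f_C = 530.7 + 6.2 = 536.9 Hz.

536.9 Hz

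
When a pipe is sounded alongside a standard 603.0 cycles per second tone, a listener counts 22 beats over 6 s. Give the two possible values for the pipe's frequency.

599.3333 Hz or 606.6667 Hz

Beat frequency = 22/6 = 3.6667 Hz.
|f − 603.0| = 3.6667, so f = 603.0 ± 3.6667.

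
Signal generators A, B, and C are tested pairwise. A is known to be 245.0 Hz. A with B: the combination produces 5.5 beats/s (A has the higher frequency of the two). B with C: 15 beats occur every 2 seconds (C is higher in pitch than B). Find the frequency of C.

247 Hz

B is below A, so f_B = 245.0 − 5.5 = 239.5 Hz.
B–C: Beat frequency = 15/2 = 7.5 Hz.
C is above B, so f_C = 239.5 + 7.5 = 247 Hz.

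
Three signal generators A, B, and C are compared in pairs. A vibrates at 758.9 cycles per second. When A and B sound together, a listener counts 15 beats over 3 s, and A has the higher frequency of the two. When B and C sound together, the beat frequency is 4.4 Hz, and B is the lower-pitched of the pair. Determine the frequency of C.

758.3 Hz

A–B: Beat frequency = 15/3 = 5 Hz.
B is below A, so f_B = 758.9 − 5 = 753.9 Hz.
C is above B, so f_C = 753.9 + 4.4 = 758.3 Hz.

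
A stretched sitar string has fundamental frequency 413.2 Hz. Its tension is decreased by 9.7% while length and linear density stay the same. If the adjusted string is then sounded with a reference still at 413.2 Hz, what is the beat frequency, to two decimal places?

For a string, f ∝ √T, so the new frequency is 413.2·√0.903 = 392.6487 Hz.
f_beat = |392.6487 − 413.2| = 20.55 Hz.

20.55 Hz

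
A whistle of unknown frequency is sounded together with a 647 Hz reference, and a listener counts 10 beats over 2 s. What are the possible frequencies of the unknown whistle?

642 Hz or 652 Hz

Beat frequency = 10/2 = 5 Hz.
|f − 647| = 5, so f = 647 ± 5.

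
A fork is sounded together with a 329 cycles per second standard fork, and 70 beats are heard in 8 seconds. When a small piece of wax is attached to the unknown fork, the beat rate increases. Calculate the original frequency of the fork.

320.25 Hz

Beat frequency = 70/8 = 8.75 Hz.
|f − 329| = 8.75, so the fork was at either 320.25 Hz or 337.75 Hz.
Loading a fork with wax lowers its frequency; the adjustment lowers the fork's frequency.
The beat rate rose, so the adjustment moved the fork further from 329 Hz — it was already below the reference.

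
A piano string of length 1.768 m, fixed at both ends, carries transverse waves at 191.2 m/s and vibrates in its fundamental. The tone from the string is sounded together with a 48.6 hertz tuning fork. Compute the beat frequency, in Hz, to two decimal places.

For a string fixed at both ends, f_n = n·v/(2L) = 1·191.2/(2·1.768) = 54.0724 Hz.
f_beat = |54.0724 − 48.6| = 5.47 Hz.

5.47 Hz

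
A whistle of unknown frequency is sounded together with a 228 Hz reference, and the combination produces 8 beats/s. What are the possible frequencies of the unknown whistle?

|f − 228| = 8, so f = 228 ± 8.

220 Hz or 236 Hz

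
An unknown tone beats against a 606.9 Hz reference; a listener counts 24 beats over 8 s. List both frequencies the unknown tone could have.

603.9 Hz or 609.9 Hz

Beat frequency = 24/8 = 3 Hz.
|f − 606.9| = 3, so f = 606.9 ± 3.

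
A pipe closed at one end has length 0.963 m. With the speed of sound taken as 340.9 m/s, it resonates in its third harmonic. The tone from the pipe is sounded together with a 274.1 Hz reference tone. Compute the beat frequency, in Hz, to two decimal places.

Closed pipe (odd harmonics): f_n = n·v/(4L) = 3·340.9/(4·0.963) = 265.4984 Hz.
f_beat = |265.4984 − 274.1| = 8.60 Hz.

8.60 Hz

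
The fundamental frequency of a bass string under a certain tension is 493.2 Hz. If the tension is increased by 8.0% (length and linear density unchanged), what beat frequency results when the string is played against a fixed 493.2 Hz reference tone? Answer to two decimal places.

19.35 Hz

For a string, f ∝ √T, so the new frequency is 493.2·√1.080 = 512.5485 Hz.
f_beat = |512.5485 − 493.2| = 19.35 Hz.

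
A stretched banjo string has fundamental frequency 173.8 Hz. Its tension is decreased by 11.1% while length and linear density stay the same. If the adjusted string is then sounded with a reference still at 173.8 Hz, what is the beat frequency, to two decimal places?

9.93 Hz

For a string, f ∝ √T, so the new frequency is 173.8·√0.889 = 163.8705 Hz.
f_beat = |163.8705 − 173.8| = 9.93 Hz.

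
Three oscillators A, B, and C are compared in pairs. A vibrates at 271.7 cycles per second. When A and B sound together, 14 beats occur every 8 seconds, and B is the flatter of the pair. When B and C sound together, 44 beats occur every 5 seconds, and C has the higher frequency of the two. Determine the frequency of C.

278.75 Hz

A–B: Beat frequency = 14/8 = 1.75 Hz.
B is below A, so f_B = 271.7 − 1.75 = 269.95 Hz.
B–C: Beat frequency = 44/5 = 8.8 Hz.
C is above B, so f_C = 269.95 + 8.8 = 278.75 Hz.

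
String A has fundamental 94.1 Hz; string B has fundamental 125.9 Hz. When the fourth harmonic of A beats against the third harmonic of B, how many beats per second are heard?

1.3 Hz

Fourth harmonic of the first: 4·94.1 = 376.4 Hz.
Third harmonic of the second: 3·125.9 = 377.7 Hz.
f_beat = |376.4 − 377.7| = 1.3 Hz.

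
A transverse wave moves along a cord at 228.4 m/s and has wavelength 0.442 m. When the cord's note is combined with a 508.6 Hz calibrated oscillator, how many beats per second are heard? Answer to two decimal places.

Source frequency f = v/λ = 228.4/0.442 = 516.7421 Hz.
f_beat = |516.7421 − 508.6| = 8.14 Hz.

8.14 Hz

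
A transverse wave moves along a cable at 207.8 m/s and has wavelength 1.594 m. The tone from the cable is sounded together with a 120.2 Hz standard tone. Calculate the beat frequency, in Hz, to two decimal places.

Source frequency f = v/λ = 207.8/1.594 = 130.3639 Hz.
f_beat = |130.3639 − 120.2| = 10.16 Hz.

10.16 Hz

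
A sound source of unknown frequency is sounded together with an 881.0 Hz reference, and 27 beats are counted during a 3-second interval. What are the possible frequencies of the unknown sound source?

Beat frequency = 27/3 = 9 Hz.
|f − 881.0| = 9, so f = 881.0 ± 9.

872 Hz or 890 Hz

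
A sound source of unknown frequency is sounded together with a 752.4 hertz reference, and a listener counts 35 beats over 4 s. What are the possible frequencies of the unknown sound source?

743.65 Hz or 761.15 Hz

Beat frequency = 35/4 = 8.75 Hz.
|f − 752.4| = 8.75, so f = 752.4 ± 8.75.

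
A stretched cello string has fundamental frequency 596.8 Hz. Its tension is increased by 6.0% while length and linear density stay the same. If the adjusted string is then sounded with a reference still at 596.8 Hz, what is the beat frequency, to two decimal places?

For a string, f ∝ √T, so the new frequency is 596.8·√1.060 = 614.4432 Hz.
f_beat = |614.4432 − 596.8| = 17.64 Hz.

17.64 Hz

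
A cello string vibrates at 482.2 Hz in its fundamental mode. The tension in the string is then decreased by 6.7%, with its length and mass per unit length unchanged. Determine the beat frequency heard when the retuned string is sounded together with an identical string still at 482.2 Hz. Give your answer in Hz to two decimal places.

16.43 Hz

For a string, f ∝ √T, so the new frequency is 482.2·√0.933 = 465.7663 Hz.
f_beat = |465.7663 − 482.2| = 16.43 Hz.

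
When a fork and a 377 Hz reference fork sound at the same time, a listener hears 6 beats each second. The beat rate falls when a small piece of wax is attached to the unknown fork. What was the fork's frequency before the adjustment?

383 Hz

|f − 377| = 6, so the fork was at either 371 Hz or 383 Hz.
Loading a fork with wax lowers its frequency; the adjustment lowers the fork's frequency.
The beat rate fell, so the adjustment moved the fork toward 377 Hz — it must have started above the reference.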